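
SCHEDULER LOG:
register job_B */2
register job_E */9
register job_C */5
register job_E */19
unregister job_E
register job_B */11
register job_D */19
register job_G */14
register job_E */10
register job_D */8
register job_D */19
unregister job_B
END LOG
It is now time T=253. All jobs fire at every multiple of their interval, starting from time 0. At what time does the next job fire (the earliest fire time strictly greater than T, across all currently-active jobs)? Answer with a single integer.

Op 1: register job_B */2 -> active={job_B:*/2}
Op 2: register job_E */9 -> active={job_B:*/2, job_E:*/9}
Op 3: register job_C */5 -> active={job_B:*/2, job_C:*/5, job_E:*/9}
Op 4: register job_E */19 -> active={job_B:*/2, job_C:*/5, job_E:*/19}
Op 5: unregister job_E -> active={job_B:*/2, job_C:*/5}
Op 6: register job_B */11 -> active={job_B:*/11, job_C:*/5}
Op 7: register job_D */19 -> active={job_B:*/11, job_C:*/5, job_D:*/19}
Op 8: register job_G */14 -> active={job_B:*/11, job_C:*/5, job_D:*/19, job_G:*/14}
Op 9: register job_E */10 -> active={job_B:*/11, job_C:*/5, job_D:*/19, job_E:*/10, job_G:*/14}
Op 10: register job_D */8 -> active={job_B:*/11, job_C:*/5, job_D:*/8, job_E:*/10, job_G:*/14}
Op 11: register job_D */19 -> active={job_B:*/11, job_C:*/5, job_D:*/19, job_E:*/10, job_G:*/14}
Op 12: unregister job_B -> active={job_C:*/5, job_D:*/19, job_E:*/10, job_G:*/14}
  job_C: interval 5, next fire after T=253 is 255
  job_D: interval 19, next fire after T=253 is 266
  job_E: interval 10, next fire after T=253 is 260
  job_G: interval 14, next fire after T=253 is 266
Earliest fire time = 255 (job job_C)

Answer: 255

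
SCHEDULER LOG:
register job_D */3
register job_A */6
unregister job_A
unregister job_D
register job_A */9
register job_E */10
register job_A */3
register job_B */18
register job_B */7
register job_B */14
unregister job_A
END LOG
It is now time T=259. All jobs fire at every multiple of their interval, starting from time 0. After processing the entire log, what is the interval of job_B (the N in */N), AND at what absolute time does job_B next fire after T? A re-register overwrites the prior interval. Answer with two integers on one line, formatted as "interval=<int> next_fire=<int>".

Answer: interval=14 next_fire=266

Derivation:
Op 1: register job_D */3 -> active={job_D:*/3}
Op 2: register job_A */6 -> active={job_A:*/6, job_D:*/3}
Op 3: unregister job_A -> active={job_D:*/3}
Op 4: unregister job_D -> active={}
Op 5: register job_A */9 -> active={job_A:*/9}
Op 6: register job_E */10 -> active={job_A:*/9, job_E:*/10}
Op 7: register job_A */3 -> active={job_A:*/3, job_E:*/10}
Op 8: register job_B */18 -> active={job_A:*/3, job_B:*/18, job_E:*/10}
Op 9: register job_B */7 -> active={job_A:*/3, job_B:*/7, job_E:*/10}
Op 10: register job_B */14 -> active={job_A:*/3, job_B:*/14, job_E:*/10}
Op 11: unregister job_A -> active={job_B:*/14, job_E:*/10}
Final interval of job_B = 14
Next fire of job_B after T=259: (259//14+1)*14 = 266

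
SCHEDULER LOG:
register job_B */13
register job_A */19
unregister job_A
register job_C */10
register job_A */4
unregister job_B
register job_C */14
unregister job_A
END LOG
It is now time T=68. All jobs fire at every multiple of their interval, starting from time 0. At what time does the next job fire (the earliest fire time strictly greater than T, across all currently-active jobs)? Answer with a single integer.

Op 1: register job_B */13 -> active={job_B:*/13}
Op 2: register job_A */19 -> active={job_A:*/19, job_B:*/13}
Op 3: unregister job_A -> active={job_B:*/13}
Op 4: register job_C */10 -> active={job_B:*/13, job_C:*/10}
Op 5: register job_A */4 -> active={job_A:*/4, job_B:*/13, job_C:*/10}
Op 6: unregister job_B -> active={job_A:*/4, job_C:*/10}
Op 7: register job_C */14 -> active={job_A:*/4, job_C:*/14}
Op 8: unregister job_A -> active={job_C:*/14}
  job_C: interval 14, next fire after T=68 is 70
Earliest fire time = 70 (job job_C)

Answer: 70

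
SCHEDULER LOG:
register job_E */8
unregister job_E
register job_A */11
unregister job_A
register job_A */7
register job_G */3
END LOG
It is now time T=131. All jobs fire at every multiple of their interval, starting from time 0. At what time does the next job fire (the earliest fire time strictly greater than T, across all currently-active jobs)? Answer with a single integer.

Answer: 132

Derivation:
Op 1: register job_E */8 -> active={job_E:*/8}
Op 2: unregister job_E -> active={}
Op 3: register job_A */11 -> active={job_A:*/11}
Op 4: unregister job_A -> active={}
Op 5: register job_A */7 -> active={job_A:*/7}
Op 6: register job_G */3 -> active={job_A:*/7, job_G:*/3}
  job_A: interval 7, next fire after T=131 is 133
  job_G: interval 3, next fire after T=131 is 132
Earliest fire time = 132 (job job_G)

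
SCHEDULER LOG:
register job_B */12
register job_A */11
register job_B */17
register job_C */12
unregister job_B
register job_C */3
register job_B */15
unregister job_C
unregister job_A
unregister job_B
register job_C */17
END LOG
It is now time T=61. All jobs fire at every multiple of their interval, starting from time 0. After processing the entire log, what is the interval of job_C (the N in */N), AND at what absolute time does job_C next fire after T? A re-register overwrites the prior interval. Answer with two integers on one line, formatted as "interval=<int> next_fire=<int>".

Answer: interval=17 next_fire=68

Derivation:
Op 1: register job_B */12 -> active={job_B:*/12}
Op 2: register job_A */11 -> active={job_A:*/11, job_B:*/12}
Op 3: register job_B */17 -> active={job_A:*/11, job_B:*/17}
Op 4: register job_C */12 -> active={job_A:*/11, job_B:*/17, job_C:*/12}
Op 5: unregister job_B -> active={job_A:*/11, job_C:*/12}
Op 6: register job_C */3 -> active={job_A:*/11, job_C:*/3}
Op 7: register job_B */15 -> active={job_A:*/11, job_B:*/15, job_C:*/3}
Op 8: unregister job_C -> active={job_A:*/11, job_B:*/15}
Op 9: unregister job_A -> active={job_B:*/15}
Op 10: unregister job_B -> active={}
Op 11: register job_C */17 -> active={job_C:*/17}
Final interval of job_C = 17
Next fire of job_C after T=61: (61//17+1)*17 = 68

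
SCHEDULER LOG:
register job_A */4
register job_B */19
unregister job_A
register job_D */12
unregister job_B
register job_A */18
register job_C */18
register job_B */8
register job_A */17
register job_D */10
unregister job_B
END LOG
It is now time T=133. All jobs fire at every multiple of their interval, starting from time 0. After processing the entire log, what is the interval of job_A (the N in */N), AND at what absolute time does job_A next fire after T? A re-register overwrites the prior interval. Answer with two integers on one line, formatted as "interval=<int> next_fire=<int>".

Answer: interval=17 next_fire=136

Derivation:
Op 1: register job_A */4 -> active={job_A:*/4}
Op 2: register job_B */19 -> active={job_A:*/4, job_B:*/19}
Op 3: unregister job_A -> active={job_B:*/19}
Op 4: register job_D */12 -> active={job_B:*/19, job_D:*/12}
Op 5: unregister job_B -> active={job_D:*/12}
Op 6: register job_A */18 -> active={job_A:*/18, job_D:*/12}
Op 7: register job_C */18 -> active={job_A:*/18, job_C:*/18, job_D:*/12}
Op 8: register job_B */8 -> active={job_A:*/18, job_B:*/8, job_C:*/18, job_D:*/12}
Op 9: register job_A */17 -> active={job_A:*/17, job_B:*/8, job_C:*/18, job_D:*/12}
Op 10: register job_D */10 -> active={job_A:*/17, job_B:*/8, job_C:*/18, job_D:*/10}
Op 11: unregister job_B -> active={job_A:*/17, job_C:*/18, job_D:*/10}
Final interval of job_A = 17
Next fire of job_A after T=133: (133//17+1)*17 = 136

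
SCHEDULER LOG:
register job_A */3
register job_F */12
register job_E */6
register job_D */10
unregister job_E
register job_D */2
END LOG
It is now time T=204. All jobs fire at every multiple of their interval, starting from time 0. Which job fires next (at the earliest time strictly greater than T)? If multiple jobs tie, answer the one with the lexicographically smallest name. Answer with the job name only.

Answer: job_D

Derivation:
Op 1: register job_A */3 -> active={job_A:*/3}
Op 2: register job_F */12 -> active={job_A:*/3, job_F:*/12}
Op 3: register job_E */6 -> active={job_A:*/3, job_E:*/6, job_F:*/12}
Op 4: register job_D */10 -> active={job_A:*/3, job_D:*/10, job_E:*/6, job_F:*/12}
Op 5: unregister job_E -> active={job_A:*/3, job_D:*/10, job_F:*/12}
Op 6: register job_D */2 -> active={job_A:*/3, job_D:*/2, job_F:*/12}
  job_A: interval 3, next fire after T=204 is 207
  job_D: interval 2, next fire after T=204 is 206
  job_F: interval 12, next fire after T=204 is 216
Earliest = 206, winner (lex tiebreak) = job_D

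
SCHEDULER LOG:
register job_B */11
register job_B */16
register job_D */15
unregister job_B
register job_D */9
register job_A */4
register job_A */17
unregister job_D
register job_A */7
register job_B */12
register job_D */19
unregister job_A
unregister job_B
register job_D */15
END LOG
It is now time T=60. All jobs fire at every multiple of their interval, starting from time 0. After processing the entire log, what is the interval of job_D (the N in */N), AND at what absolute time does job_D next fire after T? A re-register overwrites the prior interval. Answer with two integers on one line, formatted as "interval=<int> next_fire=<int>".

Answer: interval=15 next_fire=75

Derivation:
Op 1: register job_B */11 -> active={job_B:*/11}
Op 2: register job_B */16 -> active={job_B:*/16}
Op 3: register job_D */15 -> active={job_B:*/16, job_D:*/15}
Op 4: unregister job_B -> active={job_D:*/15}
Op 5: register job_D */9 -> active={job_D:*/9}
Op 6: register job_A */4 -> active={job_A:*/4, job_D:*/9}
Op 7: register job_A */17 -> active={job_A:*/17, job_D:*/9}
Op 8: unregister job_D -> active={job_A:*/17}
Op 9: register job_A */7 -> active={job_A:*/7}
Op 10: register job_B */12 -> active={job_A:*/7, job_B:*/12}
Op 11: register job_D */19 -> active={job_A:*/7, job_B:*/12, job_D:*/19}
Op 12: unregister job_A -> active={job_B:*/12, job_D:*/19}
Op 13: unregister job_B -> active={job_D:*/19}
Op 14: register job_D */15 -> active={job_D:*/15}
Final interval of job_D = 15
Next fire of job_D after T=60: (60//15+1)*15 = 75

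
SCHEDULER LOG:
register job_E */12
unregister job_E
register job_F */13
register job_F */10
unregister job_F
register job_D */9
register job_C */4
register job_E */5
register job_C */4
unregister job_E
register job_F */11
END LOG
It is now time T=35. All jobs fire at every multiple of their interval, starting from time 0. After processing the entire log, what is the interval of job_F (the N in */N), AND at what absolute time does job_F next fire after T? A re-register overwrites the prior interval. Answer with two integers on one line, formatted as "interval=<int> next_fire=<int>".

Op 1: register job_E */12 -> active={job_E:*/12}
Op 2: unregister job_E -> active={}
Op 3: register job_F */13 -> active={job_F:*/13}
Op 4: register job_F */10 -> active={job_F:*/10}
Op 5: unregister job_F -> active={}
Op 6: register job_D */9 -> active={job_D:*/9}
Op 7: register job_C */4 -> active={job_C:*/4, job_D:*/9}
Op 8: register job_E */5 -> active={job_C:*/4, job_D:*/9, job_E:*/5}
Op 9: register job_C */4 -> active={job_C:*/4, job_D:*/9, job_E:*/5}
Op 10: unregister job_E -> active={job_C:*/4, job_D:*/9}
Op 11: register job_F */11 -> active={job_C:*/4, job_D:*/9, job_F:*/11}
Final interval of job_F = 11
Next fire of job_F after T=35: (35//11+1)*11 = 44

Answer: interval=11 next_fire=44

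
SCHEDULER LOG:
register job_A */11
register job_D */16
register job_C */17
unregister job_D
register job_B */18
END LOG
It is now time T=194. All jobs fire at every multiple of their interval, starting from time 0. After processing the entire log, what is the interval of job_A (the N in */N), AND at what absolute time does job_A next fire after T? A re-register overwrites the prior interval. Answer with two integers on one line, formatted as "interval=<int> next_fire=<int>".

Answer: interval=11 next_fire=198

Derivation:
Op 1: register job_A */11 -> active={job_A:*/11}
Op 2: register job_D */16 -> active={job_A:*/11, job_D:*/16}
Op 3: register job_C */17 -> active={job_A:*/11, job_C:*/17, job_D:*/16}
Op 4: unregister job_D -> active={job_A:*/11, job_C:*/17}
Op 5: register job_B */18 -> active={job_A:*/11, job_B:*/18, job_C:*/17}
Final interval of job_A = 11
Next fire of job_A after T=194: (194//11+1)*11 = 198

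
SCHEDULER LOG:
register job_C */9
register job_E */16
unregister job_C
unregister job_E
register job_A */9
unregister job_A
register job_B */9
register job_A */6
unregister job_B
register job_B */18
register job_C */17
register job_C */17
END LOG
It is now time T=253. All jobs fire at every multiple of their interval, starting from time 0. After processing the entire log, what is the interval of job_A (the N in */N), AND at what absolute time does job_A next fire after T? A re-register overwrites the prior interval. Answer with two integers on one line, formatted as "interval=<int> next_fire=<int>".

Answer: interval=6 next_fire=258

Derivation:
Op 1: register job_C */9 -> active={job_C:*/9}
Op 2: register job_E */16 -> active={job_C:*/9, job_E:*/16}
Op 3: unregister job_C -> active={job_E:*/16}
Op 4: unregister job_E -> active={}
Op 5: register job_A */9 -> active={job_A:*/9}
Op 6: unregister job_A -> active={}
Op 7: register job_B */9 -> active={job_B:*/9}
Op 8: register job_A */6 -> active={job_A:*/6, job_B:*/9}
Op 9: unregister job_B -> active={job_A:*/6}
Op 10: register job_B */18 -> active={job_A:*/6, job_B:*/18}
Op 11: register job_C */17 -> active={job_A:*/6, job_B:*/18, job_C:*/17}
Op 12: register job_C */17 -> active={job_A:*/6, job_B:*/18, job_C:*/17}
Final interval of job_A = 6
Next fire of job_A after T=253: (253//6+1)*6 = 258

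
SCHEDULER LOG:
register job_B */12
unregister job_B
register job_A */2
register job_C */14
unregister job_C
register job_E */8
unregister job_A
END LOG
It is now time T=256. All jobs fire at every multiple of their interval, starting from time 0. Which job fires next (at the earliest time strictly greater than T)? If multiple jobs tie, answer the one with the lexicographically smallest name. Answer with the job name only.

Op 1: register job_B */12 -> active={job_B:*/12}
Op 2: unregister job_B -> active={}
Op 3: register job_A */2 -> active={job_A:*/2}
Op 4: register job_C */14 -> active={job_A:*/2, job_C:*/14}
Op 5: unregister job_C -> active={job_A:*/2}
Op 6: register job_E */8 -> active={job_A:*/2, job_E:*/8}
Op 7: unregister job_A -> active={job_E:*/8}
  job_E: interval 8, next fire after T=256 is 264
Earliest = 264, winner (lex tiebreak) = job_E

Answer: job_E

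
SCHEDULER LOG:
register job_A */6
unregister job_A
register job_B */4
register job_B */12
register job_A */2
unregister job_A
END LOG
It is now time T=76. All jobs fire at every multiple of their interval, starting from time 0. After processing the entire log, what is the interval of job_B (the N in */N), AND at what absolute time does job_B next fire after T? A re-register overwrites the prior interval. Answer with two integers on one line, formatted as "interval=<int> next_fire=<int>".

Answer: interval=12 next_fire=84

Derivation:
Op 1: register job_A */6 -> active={job_A:*/6}
Op 2: unregister job_A -> active={}
Op 3: register job_B */4 -> active={job_B:*/4}
Op 4: register job_B */12 -> active={job_B:*/12}
Op 5: register job_A */2 -> active={job_A:*/2, job_B:*/12}
Op 6: unregister job_A -> active={job_B:*/12}
Final interval of job_B = 12
Next fire of job_B after T=76: (76//12+1)*12 = 84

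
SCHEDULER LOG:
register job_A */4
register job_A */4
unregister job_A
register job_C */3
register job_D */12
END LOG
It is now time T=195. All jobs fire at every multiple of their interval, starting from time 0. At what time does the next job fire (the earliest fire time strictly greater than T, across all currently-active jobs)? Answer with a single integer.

Op 1: register job_A */4 -> active={job_A:*/4}
Op 2: register job_A */4 -> active={job_A:*/4}
Op 3: unregister job_A -> active={}
Op 4: register job_C */3 -> active={job_C:*/3}
Op 5: register job_D */12 -> active={job_C:*/3, job_D:*/12}
  job_C: interval 3, next fire after T=195 is 198
  job_D: interval 12, next fire after T=195 is 204
Earliest fire time = 198 (job job_C)

Answer: 198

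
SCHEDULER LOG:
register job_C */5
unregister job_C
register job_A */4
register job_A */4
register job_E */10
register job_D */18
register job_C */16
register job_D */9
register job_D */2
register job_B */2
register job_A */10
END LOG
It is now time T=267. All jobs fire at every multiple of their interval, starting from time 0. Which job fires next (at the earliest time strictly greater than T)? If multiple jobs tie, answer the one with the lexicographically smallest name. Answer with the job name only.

Op 1: register job_C */5 -> active={job_C:*/5}
Op 2: unregister job_C -> active={}
Op 3: register job_A */4 -> active={job_A:*/4}
Op 4: register job_A */4 -> active={job_A:*/4}
Op 5: register job_E */10 -> active={job_A:*/4, job_E:*/10}
Op 6: register job_D */18 -> active={job_A:*/4, job_D:*/18, job_E:*/10}
Op 7: register job_C */16 -> active={job_A:*/4, job_C:*/16, job_D:*/18, job_E:*/10}
Op 8: register job_D */9 -> active={job_A:*/4, job_C:*/16, job_D:*/9, job_E:*/10}
Op 9: register job_D */2 -> active={job_A:*/4, job_C:*/16, job_D:*/2, job_E:*/10}
Op 10: register job_B */2 -> active={job_A:*/4, job_B:*/2, job_C:*/16, job_D:*/2, job_E:*/10}
Op 11: register job_A */10 -> active={job_A:*/10, job_B:*/2, job_C:*/16, job_D:*/2, job_E:*/10}
  job_A: interval 10, next fire after T=267 is 270
  job_B: interval 2, next fire after T=267 is 268
  job_C: interval 16, next fire after T=267 is 272
  job_D: interval 2, next fire after T=267 is 268
  job_E: interval 10, next fire after T=267 is 270
Earliest = 268, winner (lex tiebreak) = job_B

Answer: job_B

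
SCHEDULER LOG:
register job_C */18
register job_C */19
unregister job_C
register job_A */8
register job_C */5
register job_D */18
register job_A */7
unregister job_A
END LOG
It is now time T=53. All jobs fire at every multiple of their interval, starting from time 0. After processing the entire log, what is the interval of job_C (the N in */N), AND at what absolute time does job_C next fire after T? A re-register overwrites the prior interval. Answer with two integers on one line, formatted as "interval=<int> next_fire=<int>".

Op 1: register job_C */18 -> active={job_C:*/18}
Op 2: register job_C */19 -> active={job_C:*/19}
Op 3: unregister job_C -> active={}
Op 4: register job_A */8 -> active={job_A:*/8}
Op 5: register job_C */5 -> active={job_A:*/8, job_C:*/5}
Op 6: register job_D */18 -> active={job_A:*/8, job_C:*/5, job_D:*/18}
Op 7: register job_A */7 -> active={job_A:*/7, job_C:*/5, job_D:*/18}
Op 8: unregister job_A -> active={job_C:*/5, job_D:*/18}
Final interval of job_C = 5
Next fire of job_C after T=53: (53//5+1)*5 = 55

Answer: interval=5 next_fire=55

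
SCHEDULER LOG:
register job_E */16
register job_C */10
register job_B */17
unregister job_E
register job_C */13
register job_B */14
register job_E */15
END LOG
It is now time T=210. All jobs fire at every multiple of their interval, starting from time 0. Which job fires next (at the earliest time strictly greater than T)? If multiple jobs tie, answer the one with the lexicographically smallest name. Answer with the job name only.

Answer: job_C

Derivation:
Op 1: register job_E */16 -> active={job_E:*/16}
Op 2: register job_C */10 -> active={job_C:*/10, job_E:*/16}
Op 3: register job_B */17 -> active={job_B:*/17, job_C:*/10, job_E:*/16}
Op 4: unregister job_E -> active={job_B:*/17, job_C:*/10}
Op 5: register job_C */13 -> active={job_B:*/17, job_C:*/13}
Op 6: register job_B */14 -> active={job_B:*/14, job_C:*/13}
Op 7: register job_E */15 -> active={job_B:*/14, job_C:*/13, job_E:*/15}
  job_B: interval 14, next fire after T=210 is 224
  job_C: interval 13, next fire after T=210 is 221
  job_E: interval 15, next fire after T=210 is 225
Earliest = 221, winner (lex tiebreak) = job_C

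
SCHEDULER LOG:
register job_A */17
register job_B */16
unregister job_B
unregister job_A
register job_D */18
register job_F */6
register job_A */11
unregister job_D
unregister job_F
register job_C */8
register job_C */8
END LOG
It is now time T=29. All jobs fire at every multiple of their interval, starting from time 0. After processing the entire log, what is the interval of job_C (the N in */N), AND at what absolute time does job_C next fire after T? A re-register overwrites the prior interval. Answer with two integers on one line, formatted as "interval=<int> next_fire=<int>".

Answer: interval=8 next_fire=32

Derivation:
Op 1: register job_A */17 -> active={job_A:*/17}
Op 2: register job_B */16 -> active={job_A:*/17, job_B:*/16}
Op 3: unregister job_B -> active={job_A:*/17}
Op 4: unregister job_A -> active={}
Op 5: register job_D */18 -> active={job_D:*/18}
Op 6: register job_F */6 -> active={job_D:*/18, job_F:*/6}
Op 7: register job_A */11 -> active={job_A:*/11, job_D:*/18, job_F:*/6}
Op 8: unregister job_D -> active={job_A:*/11, job_F:*/6}
Op 9: unregister job_F -> active={job_A:*/11}
Op 10: register job_C */8 -> active={job_A:*/11, job_C:*/8}
Op 11: register job_C */8 -> active={job_A:*/11, job_C:*/8}
Final interval of job_C = 8
Next fire of job_C after T=29: (29//8+1)*8 = 32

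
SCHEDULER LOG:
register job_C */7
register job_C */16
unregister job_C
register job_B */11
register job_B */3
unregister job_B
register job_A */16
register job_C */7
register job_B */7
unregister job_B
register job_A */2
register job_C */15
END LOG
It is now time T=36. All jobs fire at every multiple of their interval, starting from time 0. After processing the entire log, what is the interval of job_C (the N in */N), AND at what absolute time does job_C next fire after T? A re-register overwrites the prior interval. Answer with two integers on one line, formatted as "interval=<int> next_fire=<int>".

Answer: interval=15 next_fire=45

Derivation:
Op 1: register job_C */7 -> active={job_C:*/7}
Op 2: register job_C */16 -> active={job_C:*/16}
Op 3: unregister job_C -> active={}
Op 4: register job_B */11 -> active={job_B:*/11}
Op 5: register job_B */3 -> active={job_B:*/3}
Op 6: unregister job_B -> active={}
Op 7: register job_A */16 -> active={job_A:*/16}
Op 8: register job_C */7 -> active={job_A:*/16, job_C:*/7}
Op 9: register job_B */7 -> active={job_A:*/16, job_B:*/7, job_C:*/7}
Op 10: unregister job_B -> active={job_A:*/16, job_C:*/7}
Op 11: register job_A */2 -> active={job_A:*/2, job_C:*/7}
Op 12: register job_C */15 -> active={job_A:*/2, job_C:*/15}
Final interval of job_C = 15
Next fire of job_C after T=36: (36//15+1)*15 = 45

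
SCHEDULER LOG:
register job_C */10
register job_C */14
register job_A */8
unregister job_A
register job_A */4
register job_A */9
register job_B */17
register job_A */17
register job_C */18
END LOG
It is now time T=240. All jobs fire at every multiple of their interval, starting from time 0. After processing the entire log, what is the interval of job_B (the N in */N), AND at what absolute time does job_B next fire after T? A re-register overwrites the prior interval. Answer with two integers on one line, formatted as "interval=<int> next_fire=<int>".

Op 1: register job_C */10 -> active={job_C:*/10}
Op 2: register job_C */14 -> active={job_C:*/14}
Op 3: register job_A */8 -> active={job_A:*/8, job_C:*/14}
Op 4: unregister job_A -> active={job_C:*/14}
Op 5: register job_A */4 -> active={job_A:*/4, job_C:*/14}
Op 6: register job_A */9 -> active={job_A:*/9, job_C:*/14}
Op 7: register job_B */17 -> active={job_A:*/9, job_B:*/17, job_C:*/14}
Op 8: register job_A */17 -> active={job_A:*/17, job_B:*/17, job_C:*/14}
Op 9: register job_C */18 -> active={job_A:*/17, job_B:*/17, job_C:*/18}
Final interval of job_B = 17
Next fire of job_B after T=240: (240//17+1)*17 = 255

Answer: interval=17 next_fire=255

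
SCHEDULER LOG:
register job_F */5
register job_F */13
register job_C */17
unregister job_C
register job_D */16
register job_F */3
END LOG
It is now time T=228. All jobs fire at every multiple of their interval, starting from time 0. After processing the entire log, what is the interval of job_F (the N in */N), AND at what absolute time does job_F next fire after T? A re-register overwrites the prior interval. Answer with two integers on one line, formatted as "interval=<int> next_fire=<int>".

Answer: interval=3 next_fire=231

Derivation:
Op 1: register job_F */5 -> active={job_F:*/5}
Op 2: register job_F */13 -> active={job_F:*/13}
Op 3: register job_C */17 -> active={job_C:*/17, job_F:*/13}
Op 4: unregister job_C -> active={job_F:*/13}
Op 5: register job_D */16 -> active={job_D:*/16, job_F:*/13}
Op 6: register job_F */3 -> active={job_D:*/16, job_F:*/3}
Final interval of job_F = 3
Next fire of job_F after T=228: (228//3+1)*3 = 231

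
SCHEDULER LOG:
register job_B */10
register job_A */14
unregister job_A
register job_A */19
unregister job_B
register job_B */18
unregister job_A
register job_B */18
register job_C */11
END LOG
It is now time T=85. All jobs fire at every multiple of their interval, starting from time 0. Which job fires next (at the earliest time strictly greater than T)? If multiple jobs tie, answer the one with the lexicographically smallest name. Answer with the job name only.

Answer: job_C

Derivation:
Op 1: register job_B */10 -> active={job_B:*/10}
Op 2: register job_A */14 -> active={job_A:*/14, job_B:*/10}
Op 3: unregister job_A -> active={job_B:*/10}
Op 4: register job_A */19 -> active={job_A:*/19, job_B:*/10}
Op 5: unregister job_B -> active={job_A:*/19}
Op 6: register job_B */18 -> active={job_A:*/19, job_B:*/18}
Op 7: unregister job_A -> active={job_B:*/18}
Op 8: register job_B */18 -> active={job_B:*/18}
Op 9: register job_C */11 -> active={job_B:*/18, job_C:*/11}
  job_B: interval 18, next fire after T=85 is 90
  job_C: interval 11, next fire after T=85 is 88
Earliest = 88, winner (lex tiebreak) = job_C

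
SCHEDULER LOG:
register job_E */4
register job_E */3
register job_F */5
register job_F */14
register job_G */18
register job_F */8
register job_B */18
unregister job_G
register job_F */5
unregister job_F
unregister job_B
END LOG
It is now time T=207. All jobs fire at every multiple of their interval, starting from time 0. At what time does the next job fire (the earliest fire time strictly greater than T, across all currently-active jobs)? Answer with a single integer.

Answer: 210

Derivation:
Op 1: register job_E */4 -> active={job_E:*/4}
Op 2: register job_E */3 -> active={job_E:*/3}
Op 3: register job_F */5 -> active={job_E:*/3, job_F:*/5}
Op 4: register job_F */14 -> active={job_E:*/3, job_F:*/14}
Op 5: register job_G */18 -> active={job_E:*/3, job_F:*/14, job_G:*/18}
Op 6: register job_F */8 -> active={job_E:*/3, job_F:*/8, job_G:*/18}
Op 7: register job_B */18 -> active={job_B:*/18, job_E:*/3, job_F:*/8, job_G:*/18}
Op 8: unregister job_G -> active={job_B:*/18, job_E:*/3, job_F:*/8}
Op 9: register job_F */5 -> active={job_B:*/18, job_E:*/3, job_F:*/5}
Op 10: unregister job_F -> active={job_B:*/18, job_E:*/3}
Op 11: unregister job_B -> active={job_E:*/3}
  job_E: interval 3, next fire after T=207 is 210
Earliest fire time = 210 (job job_E)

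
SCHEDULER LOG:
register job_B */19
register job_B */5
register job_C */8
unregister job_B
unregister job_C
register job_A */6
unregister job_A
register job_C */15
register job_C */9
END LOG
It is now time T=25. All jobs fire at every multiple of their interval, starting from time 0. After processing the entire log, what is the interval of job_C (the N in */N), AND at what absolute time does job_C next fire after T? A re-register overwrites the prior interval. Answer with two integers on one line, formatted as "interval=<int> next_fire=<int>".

Op 1: register job_B */19 -> active={job_B:*/19}
Op 2: register job_B */5 -> active={job_B:*/5}
Op 3: register job_C */8 -> active={job_B:*/5, job_C:*/8}
Op 4: unregister job_B -> active={job_C:*/8}
Op 5: unregister job_C -> active={}
Op 6: register job_A */6 -> active={job_A:*/6}
Op 7: unregister job_A -> active={}
Op 8: register job_C */15 -> active={job_C:*/15}
Op 9: register job_C */9 -> active={job_C:*/9}
Final interval of job_C = 9
Next fire of job_C after T=25: (25//9+1)*9 = 27

Answer: interval=9 next_fire=27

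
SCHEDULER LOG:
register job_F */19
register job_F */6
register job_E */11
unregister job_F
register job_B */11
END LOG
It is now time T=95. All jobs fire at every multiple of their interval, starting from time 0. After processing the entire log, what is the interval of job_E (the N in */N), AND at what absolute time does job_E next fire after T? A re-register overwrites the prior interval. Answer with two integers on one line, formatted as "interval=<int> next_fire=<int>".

Answer: interval=11 next_fire=99

Derivation:
Op 1: register job_F */19 -> active={job_F:*/19}
Op 2: register job_F */6 -> active={job_F:*/6}
Op 3: register job_E */11 -> active={job_E:*/11, job_F:*/6}
Op 4: unregister job_F -> active={job_E:*/11}
Op 5: register job_B */11 -> active={job_B:*/11, job_E:*/11}
Final interval of job_E = 11
Next fire of job_E after T=95: (95//11+1)*11 = 99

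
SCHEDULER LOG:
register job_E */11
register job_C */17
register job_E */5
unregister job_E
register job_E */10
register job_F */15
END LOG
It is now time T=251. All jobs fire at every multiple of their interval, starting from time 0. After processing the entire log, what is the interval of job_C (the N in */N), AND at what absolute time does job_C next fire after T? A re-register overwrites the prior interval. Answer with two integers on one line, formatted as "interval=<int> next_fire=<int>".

Answer: interval=17 next_fire=255

Derivation:
Op 1: register job_E */11 -> active={job_E:*/11}
Op 2: register job_C */17 -> active={job_C:*/17, job_E:*/11}
Op 3: register job_E */5 -> active={job_C:*/17, job_E:*/5}
Op 4: unregister job_E -> active={job_C:*/17}
Op 5: register job_E */10 -> active={job_C:*/17, job_E:*/10}
Op 6: register job_F */15 -> active={job_C:*/17, job_E:*/10, job_F:*/15}
Final interval of job_C = 17
Next fire of job_C after T=251: (251//17+1)*17 = 255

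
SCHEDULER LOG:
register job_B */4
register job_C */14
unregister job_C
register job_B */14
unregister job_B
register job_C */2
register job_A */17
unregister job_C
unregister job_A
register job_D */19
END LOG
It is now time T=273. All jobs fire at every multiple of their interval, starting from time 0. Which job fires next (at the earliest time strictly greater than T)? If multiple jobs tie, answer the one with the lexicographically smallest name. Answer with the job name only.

Answer: job_D

Derivation:
Op 1: register job_B */4 -> active={job_B:*/4}
Op 2: register job_C */14 -> active={job_B:*/4, job_C:*/14}
Op 3: unregister job_C -> active={job_B:*/4}
Op 4: register job_B */14 -> active={job_B:*/14}
Op 5: unregister job_B -> active={}
Op 6: register job_C */2 -> active={job_C:*/2}
Op 7: register job_A */17 -> active={job_A:*/17, job_C:*/2}
Op 8: unregister job_C -> active={job_A:*/17}
Op 9: unregister job_A -> active={}
Op 10: register job_D */19 -> active={job_D:*/19}
  job_D: interval 19, next fire after T=273 is 285
Earliest = 285, winner (lex tiebreak) = job_D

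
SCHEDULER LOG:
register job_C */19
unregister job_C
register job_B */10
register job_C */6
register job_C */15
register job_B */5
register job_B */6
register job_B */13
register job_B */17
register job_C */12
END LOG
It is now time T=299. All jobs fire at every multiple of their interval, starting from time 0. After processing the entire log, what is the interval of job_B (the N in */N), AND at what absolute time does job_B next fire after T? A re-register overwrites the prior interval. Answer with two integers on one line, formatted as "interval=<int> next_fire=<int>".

Op 1: register job_C */19 -> active={job_C:*/19}
Op 2: unregister job_C -> active={}
Op 3: register job_B */10 -> active={job_B:*/10}
Op 4: register job_C */6 -> active={job_B:*/10, job_C:*/6}
Op 5: register job_C */15 -> active={job_B:*/10, job_C:*/15}
Op 6: register job_B */5 -> active={job_B:*/5, job_C:*/15}
Op 7: register job_B */6 -> active={job_B:*/6, job_C:*/15}
Op 8: register job_B */13 -> active={job_B:*/13, job_C:*/15}
Op 9: register job_B */17 -> active={job_B:*/17, job_C:*/15}
Op 10: register job_C */12 -> active={job_B:*/17, job_C:*/12}
Final interval of job_B = 17
Next fire of job_B after T=299: (299//17+1)*17 = 306

Answer: interval=17 next_fire=306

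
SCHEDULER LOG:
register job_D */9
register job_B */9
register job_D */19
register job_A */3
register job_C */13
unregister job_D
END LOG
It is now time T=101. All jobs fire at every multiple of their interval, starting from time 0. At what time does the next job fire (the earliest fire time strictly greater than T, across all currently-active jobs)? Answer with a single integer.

Answer: 102

Derivation:
Op 1: register job_D */9 -> active={job_D:*/9}
Op 2: register job_B */9 -> active={job_B:*/9, job_D:*/9}
Op 3: register job_D */19 -> active={job_B:*/9, job_D:*/19}
Op 4: register job_A */3 -> active={job_A:*/3, job_B:*/9, job_D:*/19}
Op 5: register job_C */13 -> active={job_A:*/3, job_B:*/9, job_C:*/13, job_D:*/19}
Op 6: unregister job_D -> active={job_A:*/3, job_B:*/9, job_C:*/13}
  job_A: interval 3, next fire after T=101 is 102
  job_B: interval 9, next fire after T=101 is 108
  job_C: interval 13, next fire after T=101 is 104
Earliest fire time = 102 (job job_A)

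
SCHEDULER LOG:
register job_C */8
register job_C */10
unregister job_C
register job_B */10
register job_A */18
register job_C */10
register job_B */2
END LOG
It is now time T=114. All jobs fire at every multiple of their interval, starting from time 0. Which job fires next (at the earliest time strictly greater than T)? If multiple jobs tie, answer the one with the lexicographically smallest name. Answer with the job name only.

Op 1: register job_C */8 -> active={job_C:*/8}
Op 2: register job_C */10 -> active={job_C:*/10}
Op 3: unregister job_C -> active={}
Op 4: register job_B */10 -> active={job_B:*/10}
Op 5: register job_A */18 -> active={job_A:*/18, job_B:*/10}
Op 6: register job_C */10 -> active={job_A:*/18, job_B:*/10, job_C:*/10}
Op 7: register job_B */2 -> active={job_A:*/18, job_B:*/2, job_C:*/10}
  job_A: interval 18, next fire after T=114 is 126
  job_B: interval 2, next fire after T=114 is 116
  job_C: interval 10, next fire after T=114 is 120
Earliest = 116, winner (lex tiebreak) = job_B

Answer: job_B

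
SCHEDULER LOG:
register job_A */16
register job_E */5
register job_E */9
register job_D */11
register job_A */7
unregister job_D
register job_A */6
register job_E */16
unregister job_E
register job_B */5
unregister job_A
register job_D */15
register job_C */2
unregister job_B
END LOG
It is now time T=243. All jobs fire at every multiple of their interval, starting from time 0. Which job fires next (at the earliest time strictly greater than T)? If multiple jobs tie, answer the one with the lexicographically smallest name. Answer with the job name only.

Answer: job_C

Derivation:
Op 1: register job_A */16 -> active={job_A:*/16}
Op 2: register job_E */5 -> active={job_A:*/16, job_E:*/5}
Op 3: register job_E */9 -> active={job_A:*/16, job_E:*/9}
Op 4: register job_D */11 -> active={job_A:*/16, job_D:*/11, job_E:*/9}
Op 5: register job_A */7 -> active={job_A:*/7, job_D:*/11, job_E:*/9}
Op 6: unregister job_D -> active={job_A:*/7, job_E:*/9}
Op 7: register job_A */6 -> active={job_A:*/6, job_E:*/9}
Op 8: register job_E */16 -> active={job_A:*/6, job_E:*/16}
Op 9: unregister job_E -> active={job_A:*/6}
Op 10: register job_B */5 -> active={job_A:*/6, job_B:*/5}
Op 11: unregister job_A -> active={job_B:*/5}
Op 12: register job_D */15 -> active={job_B:*/5, job_D:*/15}
Op 13: register job_C */2 -> active={job_B:*/5, job_C:*/2, job_D:*/15}
Op 14: unregister job_B -> active={job_C:*/2, job_D:*/15}
  job_C: interval 2, next fire after T=243 is 244
  job_D: interval 15, next fire after T=243 is 255
Earliest = 244, winner (lex tiebreak) = job_C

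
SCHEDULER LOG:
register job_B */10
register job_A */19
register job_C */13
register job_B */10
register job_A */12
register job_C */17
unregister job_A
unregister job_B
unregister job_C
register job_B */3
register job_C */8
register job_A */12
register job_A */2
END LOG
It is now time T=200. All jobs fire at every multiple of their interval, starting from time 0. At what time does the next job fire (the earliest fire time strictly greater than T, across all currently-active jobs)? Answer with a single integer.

Answer: 201

Derivation:
Op 1: register job_B */10 -> active={job_B:*/10}
Op 2: register job_A */19 -> active={job_A:*/19, job_B:*/10}
Op 3: register job_C */13 -> active={job_A:*/19, job_B:*/10, job_C:*/13}
Op 4: register job_B */10 -> active={job_A:*/19, job_B:*/10, job_C:*/13}
Op 5: register job_A */12 -> active={job_A:*/12, job_B:*/10, job_C:*/13}
Op 6: register job_C */17 -> active={job_A:*/12, job_B:*/10, job_C:*/17}
Op 7: unregister job_A -> active={job_B:*/10, job_C:*/17}
Op 8: unregister job_B -> active={job_C:*/17}
Op 9: unregister job_C -> active={}
Op 10: register job_B */3 -> active={job_B:*/3}
Op 11: register job_C */8 -> active={job_B:*/3, job_C:*/8}
Op 12: register job_A */12 -> active={job_A:*/12, job_B:*/3, job_C:*/8}
Op 13: register job_A */2 -> active={job_A:*/2, job_B:*/3, job_C:*/8}
  job_A: interval 2, next fire after T=200 is 202
  job_B: interval 3, next fire after T=200 is 201
  job_C: interval 8, next fire after T=200 is 208
Earliest fire time = 201 (job job_B)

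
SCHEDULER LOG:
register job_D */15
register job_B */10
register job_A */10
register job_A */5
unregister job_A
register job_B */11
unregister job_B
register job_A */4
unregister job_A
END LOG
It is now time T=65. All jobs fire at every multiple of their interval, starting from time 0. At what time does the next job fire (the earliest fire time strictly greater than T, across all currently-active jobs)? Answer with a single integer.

Op 1: register job_D */15 -> active={job_D:*/15}
Op 2: register job_B */10 -> active={job_B:*/10, job_D:*/15}
Op 3: register job_A */10 -> active={job_A:*/10, job_B:*/10, job_D:*/15}
Op 4: register job_A */5 -> active={job_A:*/5, job_B:*/10, job_D:*/15}
Op 5: unregister job_A -> active={job_B:*/10, job_D:*/15}
Op 6: register job_B */11 -> active={job_B:*/11, job_D:*/15}
Op 7: unregister job_B -> active={job_D:*/15}
Op 8: register job_A */4 -> active={job_A:*/4, job_D:*/15}
Op 9: unregister job_A -> active={job_D:*/15}
  job_D: interval 15, next fire after T=65 is 75
Earliest fire time = 75 (job job_D)

Answer: 75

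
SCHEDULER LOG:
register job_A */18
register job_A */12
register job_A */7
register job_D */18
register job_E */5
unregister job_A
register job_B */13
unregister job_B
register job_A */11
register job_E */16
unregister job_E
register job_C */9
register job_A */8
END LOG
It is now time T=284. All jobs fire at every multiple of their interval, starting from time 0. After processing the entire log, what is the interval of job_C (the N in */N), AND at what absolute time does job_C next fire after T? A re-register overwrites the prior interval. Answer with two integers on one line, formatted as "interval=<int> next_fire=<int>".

Op 1: register job_A */18 -> active={job_A:*/18}
Op 2: register job_A */12 -> active={job_A:*/12}
Op 3: register job_A */7 -> active={job_A:*/7}
Op 4: register job_D */18 -> active={job_A:*/7, job_D:*/18}
Op 5: register job_E */5 -> active={job_A:*/7, job_D:*/18, job_E:*/5}
Op 6: unregister job_A -> active={job_D:*/18, job_E:*/5}
Op 7: register job_B */13 -> active={job_B:*/13, job_D:*/18, job_E:*/5}
Op 8: unregister job_B -> active={job_D:*/18, job_E:*/5}
Op 9: register job_A */11 -> active={job_A:*/11, job_D:*/18, job_E:*/5}
Op 10: register job_E */16 -> active={job_A:*/11, job_D:*/18, job_E:*/16}
Op 11: unregister job_E -> active={job_A:*/11, job_D:*/18}
Op 12: register job_C */9 -> active={job_A:*/11, job_C:*/9, job_D:*/18}
Op 13: register job_A */8 -> active={job_A:*/8, job_C:*/9, job_D:*/18}
Final interval of job_C = 9
Next fire of job_C after T=284: (284//9+1)*9 = 288

Answer: interval=9 next_fire=288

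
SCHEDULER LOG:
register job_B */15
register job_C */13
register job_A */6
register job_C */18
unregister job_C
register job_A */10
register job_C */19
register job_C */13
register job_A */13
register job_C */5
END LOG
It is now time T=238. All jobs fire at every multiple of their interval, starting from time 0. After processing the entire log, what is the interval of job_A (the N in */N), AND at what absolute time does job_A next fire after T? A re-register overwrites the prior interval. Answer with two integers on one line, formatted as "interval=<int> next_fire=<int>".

Op 1: register job_B */15 -> active={job_B:*/15}
Op 2: register job_C */13 -> active={job_B:*/15, job_C:*/13}
Op 3: register job_A */6 -> active={job_A:*/6, job_B:*/15, job_C:*/13}
Op 4: register job_C */18 -> active={job_A:*/6, job_B:*/15, job_C:*/18}
Op 5: unregister job_C -> active={job_A:*/6, job_B:*/15}
Op 6: register job_A */10 -> active={job_A:*/10, job_B:*/15}
Op 7: register job_C */19 -> active={job_A:*/10, job_B:*/15, job_C:*/19}
Op 8: register job_C */13 -> active={job_A:*/10, job_B:*/15, job_C:*/13}
Op 9: register job_A */13 -> active={job_A:*/13, job_B:*/15, job_C:*/13}
Op 10: register job_C */5 -> active={job_A:*/13, job_B:*/15, job_C:*/5}
Final interval of job_A = 13
Next fire of job_A after T=238: (238//13+1)*13 = 247

Answer: interval=13 next_fire=247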